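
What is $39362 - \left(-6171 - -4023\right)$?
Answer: $41510$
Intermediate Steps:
$39362 - \left(-6171 - -4023\right) = 39362 - \left(-6171 + 4023\right) = 39362 - -2148 = 39362 + 2148 = 41510$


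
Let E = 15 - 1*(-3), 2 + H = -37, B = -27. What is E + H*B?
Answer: 1071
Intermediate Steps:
H = -39 (H = -2 - 37 = -39)
E = 18 (E = 15 + 3 = 18)
E + H*B = 18 - 39*(-27) = 18 + 1053 = 1071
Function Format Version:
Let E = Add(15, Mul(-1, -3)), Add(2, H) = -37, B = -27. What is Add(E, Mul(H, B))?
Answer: 1071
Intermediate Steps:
H = -39 (H = Add(-2, -37) = -39)
E = 18 (E = Add(15, 3) = 18)
Add(E, Mul(H, B)) = Add(18, Mul(-39, -27)) = Add(18, 1053) = 1071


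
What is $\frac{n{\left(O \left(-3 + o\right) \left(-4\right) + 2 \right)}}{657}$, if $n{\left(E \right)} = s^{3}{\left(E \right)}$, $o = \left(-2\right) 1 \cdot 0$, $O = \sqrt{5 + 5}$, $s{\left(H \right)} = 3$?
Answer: $\frac{3}{73} \approx 0.041096$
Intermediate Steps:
$O = \sqrt{10} \approx 3.1623$
$o = 0$ ($o = \left(-2\right) 0 = 0$)
$n{\left(E \right)} = 27$ ($n{\left(E \right)} = 3^{3} = 27$)
$\frac{n{\left(O \left(-3 + o\right) \left(-4\right) + 2 \right)}}{657} = \frac{27}{657} = 27 \cdot \frac{1}{657} = \frac{3}{73}$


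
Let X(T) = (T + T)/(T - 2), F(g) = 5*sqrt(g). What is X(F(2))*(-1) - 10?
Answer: -280/23 - 10*sqrt(2)/23 ≈ -12.789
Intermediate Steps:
X(T) = 2*T/(-2 + T) (X(T) = (2*T)/(-2 + T) = 2*T/(-2 + T))
X(F(2))*(-1) - 10 = (2*(5*sqrt(2))/(-2 + 5*sqrt(2)))*(-1) - 10 = (10*sqrt(2)/(-2 + 5*sqrt(2)))*(-1) - 10 = -10*sqrt(2)/(-2 + 5*sqrt(2)) - 10 = -10 - 10*sqrt(2)/(-2 + 5*sqrt(2))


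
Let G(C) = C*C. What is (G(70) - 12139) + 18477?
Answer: 11238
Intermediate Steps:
G(C) = C²
(G(70) - 12139) + 18477 = (70² - 12139) + 18477 = (4900 - 12139) + 18477 = -7239 + 18477 = 11238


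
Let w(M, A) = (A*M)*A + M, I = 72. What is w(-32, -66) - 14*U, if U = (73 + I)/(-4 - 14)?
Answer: -1253801/9 ≈ -1.3931e+5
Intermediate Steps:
w(M, A) = M + M*A**2 (w(M, A) = M*A**2 + M = M + M*A**2)
U = -145/18 (U = (73 + 72)/(-4 - 14) = 145/(-18) = 145*(-1/18) = -145/18 ≈ -8.0556)
w(-32, -66) - 14*U = -32*(1 + (-66)**2) - 14*(-145/18) = -32*(1 + 4356) + 1015/9 = -32*4357 + 1015/9 = -139424 + 1015/9 = -1253801/9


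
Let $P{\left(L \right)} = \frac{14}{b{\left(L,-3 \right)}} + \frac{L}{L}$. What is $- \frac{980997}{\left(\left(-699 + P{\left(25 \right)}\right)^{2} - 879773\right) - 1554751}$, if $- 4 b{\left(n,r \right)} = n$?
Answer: $\frac{613123125}{1215117464} \approx 0.50458$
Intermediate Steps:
$b{\left(n,r \right)} = - \frac{n}{4}$
$P{\left(L \right)} = 1 - \frac{56}{L}$ ($P{\left(L \right)} = \frac{14}{\left(- \frac{1}{4}\right) L} + \frac{L}{L} = 14 \left(- \frac{4}{L}\right) + 1 = - \frac{56}{L} + 1 = 1 - \frac{56}{L}$)
$- \frac{980997}{\left(\left(-699 + P{\left(25 \right)}\right)^{2} - 879773\right) - 1554751} = - \frac{980997}{\left(\left(-699 + \frac{-56 + 25}{25}\right)^{2} - 879773\right) - 1554751} = - \frac{980997}{\left(\left(-699 + \frac{1}{25} \left(-31\right)\right)^{2} - 879773\right) - 1554751} = - \frac{980997}{\left(\left(-699 - \frac{31}{25}\right)^{2} - 879773\right) - 1554751} = - \frac{980997}{\left(\left(- \frac{17506}{25}\right)^{2} - 879773\right) - 1554751} = - \frac{980997}{\left(\frac{306460036}{625} - 879773\right) - 1554751} = - \frac{980997}{- \frac{243398089}{625} - 1554751} = - \frac{980997}{- \frac{1215117464}{625}} = \left(-980997\right) \left(- \frac{625}{1215117464}\right) = \frac{613123125}{1215117464}$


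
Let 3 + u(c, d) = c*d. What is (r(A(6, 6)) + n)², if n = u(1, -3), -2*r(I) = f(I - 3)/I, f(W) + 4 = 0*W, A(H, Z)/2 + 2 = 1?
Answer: 49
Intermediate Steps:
A(H, Z) = -2 (A(H, Z) = -4 + 2*1 = -4 + 2 = -2)
f(W) = -4 (f(W) = -4 + 0*W = -4 + 0 = -4)
u(c, d) = -3 + c*d
r(I) = 2/I (r(I) = -(-2)/I = 2/I)
n = -6 (n = -3 + 1*(-3) = -3 - 3 = -6)
(r(A(6, 6)) + n)² = (2/(-2) - 6)² = (2*(-½) - 6)² = (-1 - 6)² = (-7)² = 49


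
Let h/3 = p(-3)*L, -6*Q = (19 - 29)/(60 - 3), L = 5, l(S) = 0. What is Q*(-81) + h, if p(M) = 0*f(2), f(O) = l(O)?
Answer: -45/19 ≈ -2.3684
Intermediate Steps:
f(O) = 0
p(M) = 0 (p(M) = 0*0 = 0)
Q = 5/171 (Q = -(19 - 29)/(6*(60 - 3)) = -(-5)/(3*57) = -⅙*(-10/57) = 5/171 ≈ 0.029240)
h = 0 (h = 3*(0*5) = 3*0 = 0)
Q*(-81) + h = (5/171)*(-81) + 0 = -45/19 + 0 = -45/19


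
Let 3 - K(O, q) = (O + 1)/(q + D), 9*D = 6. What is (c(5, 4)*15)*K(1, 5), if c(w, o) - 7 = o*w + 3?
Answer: 20250/17 ≈ 1191.2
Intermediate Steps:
D = ⅔ (D = (⅑)*6 = ⅔ ≈ 0.66667)
K(O, q) = 3 - (1 + O)/(⅔ + q) (K(O, q) = 3 - (O + 1)/(q + ⅔) = 3 - (1 + O)/(⅔ + q))
c(w, o) = 10 + o*w (c(w, o) = 7 + (o*w + 3) = 7 + (3 + o*w) = 10 + o*w)
(c(5, 4)*15)*K(1, 5) = ((10 + 4*5)*15)*(3*(1 - 1*1 + 3*5)/(2 + 3*5)) = ((10 + 20)*15)*(3*(1 - 1 + 15)/(2 + 15)) = (30*15)*(3*15/17) = 450*(3*(1/17)*15) = 450*(45/17) = 20250/17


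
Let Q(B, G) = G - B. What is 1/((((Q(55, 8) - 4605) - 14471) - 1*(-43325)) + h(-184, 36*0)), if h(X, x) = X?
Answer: 1/24018 ≈ 4.1635e-5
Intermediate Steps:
1/((((Q(55, 8) - 4605) - 14471) - 1*(-43325)) + h(-184, 36*0)) = 1/(((((8 - 1*55) - 4605) - 14471) - 1*(-43325)) - 184) = 1/(((((8 - 55) - 4605) - 14471) + 43325) - 184) = 1/((((-47 - 4605) - 14471) + 43325) - 184) = 1/(((-4652 - 14471) + 43325) - 184) = 1/((-19123 + 43325) - 184) = 1/(24202 - 184) = 1/24018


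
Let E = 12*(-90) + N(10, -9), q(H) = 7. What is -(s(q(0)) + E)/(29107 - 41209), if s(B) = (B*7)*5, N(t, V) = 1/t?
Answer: -2783/40340 ≈ -0.068989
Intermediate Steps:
E = -10799/10 (E = 12*(-90) + 1/10 = -1080 + ⅒ = -10799/10 ≈ -1079.9)
s(B) = 35*B (s(B) = (7*B)*5 = 35*B)
-(s(q(0)) + E)/(29107 - 41209) = -(35*7 - 10799/10)/(29107 - 41209) = -(245 - 10799/10)/(-12102) = -(-8349)*(-1)/(10*12102) = -1*2783/40340 = -2783/40340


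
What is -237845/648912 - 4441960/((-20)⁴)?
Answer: -4563275543/162228000 ≈ -28.129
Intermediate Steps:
-237845/648912 - 4441960/((-20)⁴) = -237845*1/648912 - 4441960/160000 = -237845/648912 - 4441960*1/160000 = -237845/648912 - 111049/4000 = -4563275543/162228000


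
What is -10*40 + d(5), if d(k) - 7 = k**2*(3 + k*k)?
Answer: 307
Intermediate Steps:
d(k) = 7 + k**2*(3 + k**2) (d(k) = 7 + k**2*(3 + k*k) = 7 + k**2*(3 + k**2))
-10*40 + d(5) = -10*40 + (7 + 5**4 + 3*5**2) = -400 + (7 + 625 + 3*25) = -400 + (7 + 625 + 75) = -400 + 707 = 307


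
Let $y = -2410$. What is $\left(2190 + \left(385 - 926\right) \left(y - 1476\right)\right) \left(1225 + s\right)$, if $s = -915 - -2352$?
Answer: $5602221592$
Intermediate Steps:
$s = 1437$ ($s = -915 + 2352 = 1437$)
$\left(2190 + \left(385 - 926\right) \left(y - 1476\right)\right) \left(1225 + s\right) = \left(2190 + \left(385 - 926\right) \left(-2410 - 1476\right)\right) \left(1225 + 1437\right) = \left(2190 - -2102326\right) 2662 = \left(2190 + 2102326\right) 2662 = 2104516 \cdot 2662 = 5602221592$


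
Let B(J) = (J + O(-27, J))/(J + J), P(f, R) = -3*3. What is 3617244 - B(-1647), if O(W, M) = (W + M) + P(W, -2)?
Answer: 661955467/183 ≈ 3.6172e+6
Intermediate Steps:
P(f, R) = -9
O(W, M) = -9 + M + W (O(W, M) = (W + M) - 9 = (M + W) - 9 = -9 + M + W)
B(J) = (-36 + 2*J)/(2*J) (B(J) = (J + (-9 + J - 27))/(J + J) = (J + (-36 + J))/((2*J)) = (-36 + 2*J)*(1/(2*J)) = (-36 + 2*J)/(2*J))
3617244 - B(-1647) = 3617244 - (-18 - 1647)/(-1647) = 3617244 - (-1)*(-1665)/1647 = 3617244 - 1*185/183 = 3617244 - 185/183 = 661955467/183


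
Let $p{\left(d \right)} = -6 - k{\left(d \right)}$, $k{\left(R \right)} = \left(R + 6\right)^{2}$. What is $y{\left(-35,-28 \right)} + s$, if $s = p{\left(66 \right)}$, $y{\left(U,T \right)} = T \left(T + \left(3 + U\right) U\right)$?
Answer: $-35766$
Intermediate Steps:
$k{\left(R \right)} = \left(6 + R\right)^{2}$
$y{\left(U,T \right)} = T \left(T + U \left(3 + U\right)\right)$
$p{\left(d \right)} = -6 - \left(6 + d\right)^{2}$
$s = -5190$ ($s = -6 - \left(6 + 66\right)^{2} = -6 - 72^{2} = -6 - 5184 = -5190$)
$y{\left(-35,-28 \right)} + s = - 28 \left(-28 + \left(-35\right)^{2} + 3 \left(-35\right)\right) - 5190 = - 28 \left(-28 + 1225 - 105\right) - 5190 = \left(-28\right) 1092 - 5190 = -30576 - 5190 = -35766$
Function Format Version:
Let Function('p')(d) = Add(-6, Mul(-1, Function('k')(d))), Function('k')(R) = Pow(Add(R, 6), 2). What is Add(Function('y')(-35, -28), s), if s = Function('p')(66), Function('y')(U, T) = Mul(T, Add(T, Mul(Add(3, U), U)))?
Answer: -35766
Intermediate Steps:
Function('k')(R) = Pow(Add(6, R), 2)
Function('y')(U, T) = Mul(T, Add(T, Mul(U, Add(3, U))))
Function('p')(d) = Add(-6, Mul(-1, Pow(Add(6, d), 2)))
s = -5190 (s = Add(-6, Mul(-1, Pow(Add(6, 66), 2))) = Add(-6, Mul(-1, Pow(72, 2))) = Add(-6, Mul(-1, 5184)) = Add(-6, -5184) = -5190)
Add(Function('y')(-35, -28), s) = Add(Mul(-28, Add(-28, Pow(-35, 2), Mul(3, -35))), -5190) = Add(Mul(-28, Add(-28, 1225, -105)), -5190) = Add(Mul(-28, 1092), -5190) = Add(-30576, -5190) = -35766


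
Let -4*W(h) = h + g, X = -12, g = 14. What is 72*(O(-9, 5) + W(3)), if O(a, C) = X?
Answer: -1170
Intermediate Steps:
O(a, C) = -12
W(h) = -7/2 - h/4 (W(h) = -(h + 14)/4 = -(14 + h)/4 = -7/2 - h/4)
72*(O(-9, 5) + W(3)) = 72*(-12 + (-7/2 - ¼*3)) = 72*(-12 + (-7/2 - ¾)) = 72*(-12 - 17/4) = 72*(-65/4) = -1170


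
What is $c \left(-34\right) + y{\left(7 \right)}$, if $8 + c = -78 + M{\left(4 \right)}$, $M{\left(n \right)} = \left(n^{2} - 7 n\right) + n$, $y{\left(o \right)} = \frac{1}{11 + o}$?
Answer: $\frac{57529}{18} \approx 3196.1$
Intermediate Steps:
$M{\left(n \right)} = n^{2} - 6 n$
$c = -94$ ($c = -8 - \left(78 - 4 \left(-6 + 4\right)\right) = -8 + \left(-78 + 4 \left(-2\right)\right) = -8 - 86 = -94$)
$c \left(-34\right) + y{\left(7 \right)} = \left(-94\right) \left(-34\right) + \frac{1}{11 + 7} = 3196 + \frac{1}{18} = \frac{57529}{18}$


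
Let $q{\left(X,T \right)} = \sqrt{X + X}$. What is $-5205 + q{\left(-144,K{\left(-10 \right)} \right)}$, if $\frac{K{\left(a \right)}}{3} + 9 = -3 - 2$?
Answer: $-5205 + 12 i \sqrt{2} \approx -5205.0 + 16.971 i$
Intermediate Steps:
$K{\left(a \right)} = -42$ ($K{\left(a \right)} = -27 + 3 \left(-3 - 2\right) = -27 + 3 \left(-5\right) = -27 - 15 = -42$)
$q{\left(X,T \right)} = \sqrt{2} \sqrt{X}$ ($q{\left(X,T \right)} = \sqrt{2 X} = \sqrt{2} \sqrt{X}$)
$-5205 + q{\left(-144,K{\left(-10 \right)} \right)} = -5205 + \sqrt{2} \sqrt{-144} = -5205 + \sqrt{2} \cdot 12 i = -5205 + 12 i \sqrt{2}$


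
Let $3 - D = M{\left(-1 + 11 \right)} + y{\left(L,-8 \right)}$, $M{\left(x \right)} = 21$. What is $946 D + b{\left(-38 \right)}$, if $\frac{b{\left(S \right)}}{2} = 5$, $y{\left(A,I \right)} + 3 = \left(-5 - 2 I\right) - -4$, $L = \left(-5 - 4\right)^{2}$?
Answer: $-28370$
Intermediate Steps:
$L = 81$ ($L = \left(-9\right)^{2} = 81$)
$y{\left(A,I \right)} = -4 - 2 I$ ($y{\left(A,I \right)} = -3 - \left(1 + 2 I\right) = -4 - 2 I$)
$b{\left(S \right)} = 10$ ($b{\left(S \right)} = 2 \cdot 5 = 10$)
$D = -30$ ($D = 3 - \left(21 - -12\right) = 3 - \left(21 + \left(-4 + 16\right)\right) = 3 - \left(21 + 12\right) = 3 - 33 = -30$)
$946 D + b{\left(-38 \right)} = 946 \left(-30\right) + 10 = -28380 + 10 = -28370$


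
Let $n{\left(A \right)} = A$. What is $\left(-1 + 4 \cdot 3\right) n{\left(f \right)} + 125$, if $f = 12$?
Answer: $257$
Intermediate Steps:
$\left(-1 + 4 \cdot 3\right) n{\left(f \right)} + 125 = \left(-1 + 4 \cdot 3\right) 12 + 125 = \left(-1 + 12\right) 12 + 125 = 11 \cdot 12 + 125 = 132 + 125 = 257$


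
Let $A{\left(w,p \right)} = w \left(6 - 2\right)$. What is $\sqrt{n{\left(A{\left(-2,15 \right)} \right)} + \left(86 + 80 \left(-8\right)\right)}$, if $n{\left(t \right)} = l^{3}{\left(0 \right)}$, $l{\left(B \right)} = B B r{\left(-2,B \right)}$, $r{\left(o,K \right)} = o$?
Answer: $i \sqrt{554} \approx 23.537 i$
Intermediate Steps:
$A{\left(w,p \right)} = 4 w$ ($A{\left(w,p \right)} = w 4 = 4 w$)
$l{\left(B \right)} = - 2 B^{2}$ ($l{\left(B \right)} = B B \left(-2\right) = B^{2} \left(-2\right) = - 2 B^{2}$)
$n{\left(t \right)} = 0$ ($n{\left(t \right)} = \left(- 2 \cdot 0^{2}\right)^{3} = \left(\left(-2\right) 0\right)^{3} = 0^{3} = 0$)
$\sqrt{n{\left(A{\left(-2,15 \right)} \right)} + \left(86 + 80 \left(-8\right)\right)} = \sqrt{0 + \left(86 + 80 \left(-8\right)\right)} = \sqrt{0 + \left(86 - 640\right)} = \sqrt{0 - 554} = \sqrt{-554} = i \sqrt{554}$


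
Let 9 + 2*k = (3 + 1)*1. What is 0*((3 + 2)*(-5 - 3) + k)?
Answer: 0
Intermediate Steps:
k = -5/2 (k = -9/2 + ((3 + 1)*1)/2 = -9/2 + (4*1)/2 = -9/2 + (½)*4 = -9/2 + 2 = -5/2 ≈ -2.5000)
0*((3 + 2)*(-5 - 3) + k) = 0*((3 + 2)*(-5 - 3) - 5/2) = 0*(5*(-8) - 5/2) = 0*(-40 - 5/2) = 0*(-85/2) = 0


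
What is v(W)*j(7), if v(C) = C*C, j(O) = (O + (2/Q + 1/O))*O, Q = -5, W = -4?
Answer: 3776/5 ≈ 755.20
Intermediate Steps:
j(O) = O*(-2/5 + O + 1/O) (j(O) = (O + (2/(-5) + 1/O))*O = (O + (2*(-1/5) + 1/O))*O = (O + (-2/5 + 1/O))*O = (-2/5 + O + 1/O)*O = O*(-2/5 + O + 1/O))
v(C) = C**2
v(W)*j(7) = (-4)**2*(1 + 7**2 - 2/5*7) = 16*(1 + 49 - 14/5) = 16*(236/5) = 3776/5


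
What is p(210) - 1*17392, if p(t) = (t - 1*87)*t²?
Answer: 5406908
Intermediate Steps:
p(t) = t²*(-87 + t) (p(t) = (t - 87)*t² = (-87 + t)*t² = t²*(-87 + t))
p(210) - 1*17392 = 210²*(-87 + 210) - 1*17392 = 44100*123 - 17392 = 5424300 - 17392 = 5406908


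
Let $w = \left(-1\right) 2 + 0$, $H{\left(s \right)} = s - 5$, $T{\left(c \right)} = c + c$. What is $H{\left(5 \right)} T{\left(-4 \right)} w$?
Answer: $0$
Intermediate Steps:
$T{\left(c \right)} = 2 c$
$H{\left(s \right)} = -5 + s$
$w = -2$ ($w = -2 + 0 = -2$)
$H{\left(5 \right)} T{\left(-4 \right)} w = \left(-5 + 5\right) 2 \left(-4\right) \left(-2\right) = 0 \left(-8\right) \left(-2\right) = 0 \left(-2\right) = 0$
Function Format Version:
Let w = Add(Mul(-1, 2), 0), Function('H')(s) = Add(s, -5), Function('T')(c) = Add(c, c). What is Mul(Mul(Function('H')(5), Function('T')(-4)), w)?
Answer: 0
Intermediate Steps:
Function('T')(c) = Mul(2, c)
Function('H')(s) = Add(-5, s)
w = -2 (w = Add(-2, 0) = -2)
Mul(Mul(Function('H')(5), Function('T')(-4)), w) = Mul(Mul(Add(-5, 5), Mul(2, -4)), -2) = Mul(Mul(0, -8), -2) = Mul(0, -2) = 0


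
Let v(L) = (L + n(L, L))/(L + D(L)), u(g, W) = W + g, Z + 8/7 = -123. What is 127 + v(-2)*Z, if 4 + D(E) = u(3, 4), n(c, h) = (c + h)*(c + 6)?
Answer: 16531/7 ≈ 2361.6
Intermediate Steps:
n(c, h) = (6 + c)*(c + h) (n(c, h) = (c + h)*(6 + c) = (6 + c)*(c + h))
Z = -869/7 (Z = -8/7 - 123 = -869/7 ≈ -124.14)
D(E) = 3 (D(E) = -4 + (4 + 3) = -4 + 7 = 3)
v(L) = (2*L² + 13*L)/(3 + L) (v(L) = (L + (L² + 6*L + 6*L + L*L))/(L + 3) = (L + (L² + 6*L + 6*L + L²))/(3 + L) = (L + (2*L² + 12*L))/(3 + L) = (2*L² + 13*L)/(3 + L))
127 + v(-2)*Z = 127 - 2*(13 + 2*(-2))/(3 - 2)*(-869/7) = 127 - 2*(13 - 4)/1*(-869/7) = 127 - 2*1*9*(-869/7) = 127 - 18*(-869/7) = 127 + 15642/7 = 16531/7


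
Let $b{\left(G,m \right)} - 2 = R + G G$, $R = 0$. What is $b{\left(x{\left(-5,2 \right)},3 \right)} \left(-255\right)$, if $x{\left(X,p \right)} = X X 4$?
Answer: $-2550510$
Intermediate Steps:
$x{\left(X,p \right)} = 4 X^{2}$ ($x{\left(X,p \right)} = X^{2} \cdot 4 = 4 X^{2}$)
$b{\left(G,m \right)} = 2 + G^{2}$ ($b{\left(G,m \right)} = 2 + \left(0 + G G\right) = 2 + \left(0 + G^{2}\right) = 2 + G^{2}$)
$b{\left(x{\left(-5,2 \right)},3 \right)} \left(-255\right) = \left(2 + \left(4 \left(-5\right)^{2}\right)^{2}\right) \left(-255\right) = \left(2 + \left(4 \cdot 25\right)^{2}\right) \left(-255\right) = \left(2 + 100^{2}\right) \left(-255\right) = \left(2 + 10000\right) \left(-255\right) = 10002 \left(-255\right) = -2550510$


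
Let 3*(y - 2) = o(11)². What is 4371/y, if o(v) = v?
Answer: 13113/127 ≈ 103.25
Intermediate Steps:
y = 127/3 (y = 2 + (⅓)*11² = 2 + (⅓)*121 = 2 + 121/3 = 127/3 ≈ 42.333)
4371/y = 4371/(127/3) = 4371*(3/127) = 13113/127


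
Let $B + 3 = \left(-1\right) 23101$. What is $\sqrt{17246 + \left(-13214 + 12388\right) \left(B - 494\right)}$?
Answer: $67 \sqrt{4346} \approx 4416.9$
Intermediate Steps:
$B = -23104$ ($B = -3 - 23101 = -23104$)
$\sqrt{17246 + \left(-13214 + 12388\right) \left(B - 494\right)} = \sqrt{17246 + \left(-13214 + 12388\right) \left(-23104 - 494\right)} = \sqrt{17246 - -19491948} = \sqrt{17246 + 19491948} = \sqrt{19509194} = 67 \sqrt{4346}$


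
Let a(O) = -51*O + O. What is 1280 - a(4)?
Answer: 1480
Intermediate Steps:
a(O) = -50*O
1280 - a(4) = 1280 - (-50)*4 = 1280 - 1*(-200) = 1280 + 200 = 1480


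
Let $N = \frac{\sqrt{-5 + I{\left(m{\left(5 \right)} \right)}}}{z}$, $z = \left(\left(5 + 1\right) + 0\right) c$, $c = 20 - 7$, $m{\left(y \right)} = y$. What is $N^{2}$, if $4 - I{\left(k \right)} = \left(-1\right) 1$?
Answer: $0$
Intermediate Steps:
$I{\left(k \right)} = 5$ ($I{\left(k \right)} = 4 - \left(-1\right) 1 = 4 - -1 = 4 + 1 = 5$)
$c = 13$
$z = 78$ ($z = \left(\left(5 + 1\right) + 0\right) 13 = \left(6 + 0\right) 13 = 6 \cdot 13 = 78$)
$N = 0$ ($N = \frac{\sqrt{-5 + 5}}{78} = \sqrt{0} \cdot \frac{1}{78} = 0 \cdot \frac{1}{78} = 0$)
$N^{2} = 0^{2} = 0$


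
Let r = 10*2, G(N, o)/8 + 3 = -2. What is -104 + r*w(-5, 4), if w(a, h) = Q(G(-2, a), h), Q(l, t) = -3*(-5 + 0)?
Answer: 196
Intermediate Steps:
G(N, o) = -40 (G(N, o) = -24 + 8*(-2) = -24 - 16 = -40)
Q(l, t) = 15 (Q(l, t) = -3*(-5) = 15)
w(a, h) = 15
r = 20
-104 + r*w(-5, 4) = -104 + 20*15 = -104 + 300 = 196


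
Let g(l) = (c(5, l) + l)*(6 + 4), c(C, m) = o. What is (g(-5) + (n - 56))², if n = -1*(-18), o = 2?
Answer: 4624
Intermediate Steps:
n = 18
c(C, m) = 2
g(l) = 20 + 10*l (g(l) = (2 + l)*(6 + 4) = (2 + l)*10 = 20 + 10*l)
(g(-5) + (n - 56))² = ((20 + 10*(-5)) + (18 - 56))² = ((20 - 50) - 38)² = (-30 - 38)² = (-68)² = 4624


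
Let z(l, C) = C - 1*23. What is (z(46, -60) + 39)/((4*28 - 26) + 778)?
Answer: -11/216 ≈ -0.050926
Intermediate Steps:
z(l, C) = -23 + C (z(l, C) = C - 23 = -23 + C)
(z(46, -60) + 39)/((4*28 - 26) + 778) = ((-23 - 60) + 39)/((4*28 - 26) + 778) = (-83 + 39)/((112 - 26) + 778) = -44/(86 + 778) = -44/864 = -44*1/864 = -11/216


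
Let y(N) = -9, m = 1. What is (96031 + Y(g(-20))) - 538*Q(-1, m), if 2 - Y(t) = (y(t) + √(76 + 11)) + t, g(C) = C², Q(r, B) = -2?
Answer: 96718 - √87 ≈ 96709.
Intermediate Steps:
Y(t) = 11 - t - √87 (Y(t) = 2 - ((-9 + √(76 + 11)) + t) = 2 - ((-9 + √87) + t) = 2 - (-9 + t + √87) = 2 + (9 - t - √87) = 11 - t - √87)
(96031 + Y(g(-20))) - 538*Q(-1, m) = (96031 + (11 - 1*(-20)² - √87)) - 538*(-2) = (96031 + (11 - 1*400 - √87)) + 1076 = (96031 + (11 - 400 - √87)) + 1076 = (96031 + (-389 - √87)) + 1076 = (95642 - √87) + 1076 = 96718 - √87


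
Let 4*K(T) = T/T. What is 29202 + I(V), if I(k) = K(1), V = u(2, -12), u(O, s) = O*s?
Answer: 116809/4 ≈ 29202.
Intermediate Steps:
V = -24 (V = 2*(-12) = -24)
K(T) = 1/4 (K(T) = (T/T)/4 = (1/4)*1 = 1/4)
I(k) = 1/4
29202 + I(V) = 29202 + 1/4 = 116809/4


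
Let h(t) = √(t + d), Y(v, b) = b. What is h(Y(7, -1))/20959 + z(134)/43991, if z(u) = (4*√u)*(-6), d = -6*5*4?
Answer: -24*√134/43991 + 11*I/20959 ≈ -0.0063154 + 0.00052483*I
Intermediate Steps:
d = -120 (d = -30*4 = -120)
h(t) = √(-120 + t) (h(t) = √(t - 120) = √(-120 + t))
z(u) = -24*√u
h(Y(7, -1))/20959 + z(134)/43991 = √(-120 - 1)/20959 - 24*√134/43991 = √(-121)*(1/20959) - 24*√134*(1/43991) = (11*I)*(1/20959) - 24*√134/43991 = 11*I/20959 - 24*√134/43991 = -24*√134/43991 + 11*I/20959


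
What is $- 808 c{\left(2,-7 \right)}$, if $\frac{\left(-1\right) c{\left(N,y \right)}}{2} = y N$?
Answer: $-22624$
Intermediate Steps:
$c{\left(N,y \right)} = - 2 N y$ ($c{\left(N,y \right)} = - 2 y N = - 2 N y$)
$- 808 c{\left(2,-7 \right)} = - 808 \left(\left(-2\right) 2 \left(-7\right)\right) = \left(-808\right) 28 = -22624$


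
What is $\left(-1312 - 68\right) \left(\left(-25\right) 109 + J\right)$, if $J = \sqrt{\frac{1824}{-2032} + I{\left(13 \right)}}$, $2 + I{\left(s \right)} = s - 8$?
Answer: $3760500 - \frac{1380 \sqrt{33909}}{127} \approx 3.7585 \cdot 10^{6}$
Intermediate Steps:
$I{\left(s \right)} = -10 + s$ ($I{\left(s \right)} = -2 + \left(s - 8\right) = -2 + \left(-8 + s\right) = -10 + s$)
$J = \frac{\sqrt{33909}}{127}$ ($J = \sqrt{\frac{1824}{-2032} + \left(-10 + 13\right)} = \sqrt{1824 \left(- \frac{1}{2032}\right) + 3} = \sqrt{- \frac{114}{127} + 3} = \sqrt{\frac{267}{127}} = \frac{\sqrt{33909}}{127} \approx 1.45$)
$\left(-1312 - 68\right) \left(\left(-25\right) 109 + J\right) = \left(-1312 - 68\right) \left(\left(-25\right) 109 + \frac{\sqrt{33909}}{127}\right) = - 1380 \left(-2725 + \frac{\sqrt{33909}}{127}\right) = 3760500 - \frac{1380 \sqrt{33909}}{127}$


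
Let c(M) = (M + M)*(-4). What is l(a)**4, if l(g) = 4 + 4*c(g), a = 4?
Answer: 236421376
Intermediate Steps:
c(M) = -8*M (c(M) = (2*M)*(-4) = -8*M)
l(g) = 4 - 32*g (l(g) = 4 + 4*(-8*g) = 4 - 32*g)
l(a)**4 = (4 - 32*4)**4 = (4 - 128)**4 = (-124)**4 = 236421376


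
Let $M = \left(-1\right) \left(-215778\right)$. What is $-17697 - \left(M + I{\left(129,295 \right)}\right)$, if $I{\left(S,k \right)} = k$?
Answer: $-233770$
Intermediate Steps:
$M = 215778$
$-17697 - \left(M + I{\left(129,295 \right)}\right) = -17697 - \left(215778 + 295\right) = -17697 - 216073 = -233770$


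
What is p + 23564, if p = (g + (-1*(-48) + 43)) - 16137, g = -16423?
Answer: -8905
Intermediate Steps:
p = -32469 (p = (-16423 + (-1*(-48) + 43)) - 16137 = (-16423 + (48 + 43)) - 16137 = (-16423 + 91) - 16137 = -16332 - 16137 = -32469)
p + 23564 = -32469 + 23564 = -8905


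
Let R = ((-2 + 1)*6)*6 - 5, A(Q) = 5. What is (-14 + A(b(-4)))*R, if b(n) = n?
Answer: 369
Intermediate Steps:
R = -41 (R = -1*6*6 - 5 = -6*6 - 5 = -36 - 5 = -41)
(-14 + A(b(-4)))*R = (-14 + 5)*(-41) = -9*(-41) = 369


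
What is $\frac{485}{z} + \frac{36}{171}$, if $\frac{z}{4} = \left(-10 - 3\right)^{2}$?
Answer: $\frac{11919}{12844} \approx 0.92798$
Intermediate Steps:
$z = 676$ ($z = 4 \left(-10 - 3\right)^{2} = 4 \left(-13\right)^{2} = 4 \cdot 169 = 676$)
$\frac{485}{z} + \frac{36}{171} = \frac{485}{676} + \frac{36}{171} = 485 \cdot \frac{1}{676} + 36 \cdot \frac{1}{171} = \frac{485}{676} + \frac{4}{19} = \frac{11919}{12844}$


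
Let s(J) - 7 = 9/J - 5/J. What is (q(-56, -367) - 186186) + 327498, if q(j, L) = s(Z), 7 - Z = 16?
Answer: 1271867/9 ≈ 1.4132e+5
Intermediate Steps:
Z = -9 (Z = 7 - 1*16 = 7 - 16 = -9)
s(J) = 7 + 4/J (s(J) = 7 + (9/J - 5/J) = 7 + 4/J)
q(j, L) = 59/9 (q(j, L) = 7 + 4/(-9) = 7 + 4*(-1/9) = 7 - 4/9 = 59/9)
(q(-56, -367) - 186186) + 327498 = (59/9 - 186186) + 327498 = -1675615/9 + 327498 = 1271867/9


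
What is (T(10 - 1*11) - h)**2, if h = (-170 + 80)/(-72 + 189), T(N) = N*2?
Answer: 256/169 ≈ 1.5148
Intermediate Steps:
T(N) = 2*N
h = -10/13 (h = -90/117 = -90*1/117 = -10/13 ≈ -0.76923)
(T(10 - 1*11) - h)**2 = (2*(10 - 1*11) - 1*(-10/13))**2 = (2*(10 - 11) + 10/13)**2 = (2*(-1) + 10/13)**2 = (-2 + 10/13)**2 = (-16/13)**2 = 256/169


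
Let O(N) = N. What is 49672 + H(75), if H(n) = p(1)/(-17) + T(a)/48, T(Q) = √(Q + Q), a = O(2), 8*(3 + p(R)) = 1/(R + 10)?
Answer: 27866114/561 ≈ 49672.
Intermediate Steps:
p(R) = -3 + 1/(8*(10 + R)) (p(R) = -3 + 1/(8*(R + 10)) = -3 + 1/(8*(10 + R)))
a = 2
T(Q) = √2*√Q (T(Q) = √(2*Q) = √2*√Q)
H(n) = 122/561 (H(n) = ((-239 - 24*1)/(8*(10 + 1)))/(-17) + (√2*√2)/48 = ((⅛)*(-239 - 24)/11)*(-1/17) + 2*(1/48) = ((⅛)*(1/11)*(-263))*(-1/17) + 1/24 = -263/88*(-1/17) + 1/24 = 263/1496 + 1/24 = 122/561)
49672 + H(75) = 49672 + 122/561 = 27866114/561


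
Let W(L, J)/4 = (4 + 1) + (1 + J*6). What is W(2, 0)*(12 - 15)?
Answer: -72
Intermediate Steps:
W(L, J) = 24 + 24*J (W(L, J) = 4*((4 + 1) + (1 + J*6)) = 4*(5 + (1 + 6*J)) = 4*(6 + 6*J) = 24 + 24*J)
W(2, 0)*(12 - 15) = (24 + 24*0)*(12 - 15) = (24 + 0)*(-3) = 24*(-3) = -72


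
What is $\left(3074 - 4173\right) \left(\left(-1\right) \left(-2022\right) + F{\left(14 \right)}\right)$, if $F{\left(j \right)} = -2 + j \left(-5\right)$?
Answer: $-2143050$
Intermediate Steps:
$F{\left(j \right)} = -2 - 5 j$
$\left(3074 - 4173\right) \left(\left(-1\right) \left(-2022\right) + F{\left(14 \right)}\right) = \left(3074 - 4173\right) \left(\left(-1\right) \left(-2022\right) - 72\right) = - 1099 \left(2022 - 72\right) = \left(-1099\right) 1950 = -2143050$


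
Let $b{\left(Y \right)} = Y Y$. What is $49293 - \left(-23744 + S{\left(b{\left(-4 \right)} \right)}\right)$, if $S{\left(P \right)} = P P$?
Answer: $72781$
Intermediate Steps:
$b{\left(Y \right)} = Y^{2}$
$S{\left(P \right)} = P^{2}$
$49293 - \left(-23744 + S{\left(b{\left(-4 \right)} \right)}\right) = 49293 + \left(23744 - \left(\left(-4\right)^{2}\right)^{2}\right) = 49293 + \left(23744 - 16^{2}\right) = 49293 + \left(23744 - 256\right) = 49293 + 23488 = 72781$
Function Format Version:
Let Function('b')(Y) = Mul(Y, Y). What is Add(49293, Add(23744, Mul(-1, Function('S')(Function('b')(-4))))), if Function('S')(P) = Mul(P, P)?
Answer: 72781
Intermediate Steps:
Function('b')(Y) = Pow(Y, 2)
Function('S')(P) = Pow(P, 2)
Add(49293, Add(23744, Mul(-1, Function('S')(Function('b')(-4))))) = Add(49293, Add(23744, Mul(-1, Pow(Pow(-4, 2), 2)))) = Add(49293, Add(23744, Mul(-1, Pow(16, 2)))) = Add(49293, Add(23744, Mul(-1, 256))) = Add(49293, Add(23744, -256)) = Add(49293, 23488) = 72781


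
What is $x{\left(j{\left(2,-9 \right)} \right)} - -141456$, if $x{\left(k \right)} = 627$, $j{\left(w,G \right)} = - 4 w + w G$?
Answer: $142083$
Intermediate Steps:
$j{\left(w,G \right)} = - 4 w + G w$
$x{\left(j{\left(2,-9 \right)} \right)} - -141456 = 627 - -141456 = 627 + 141456 = 142083$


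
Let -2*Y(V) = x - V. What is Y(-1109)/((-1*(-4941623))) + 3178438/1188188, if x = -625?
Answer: 7853177391689/2935788574562 ≈ 2.6750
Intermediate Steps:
Y(V) = 625/2 + V/2 (Y(V) = -(-625 - V)/2 = 625/2 + V/2)
Y(-1109)/((-1*(-4941623))) + 3178438/1188188 = (625/2 + (½)*(-1109))/((-1*(-4941623))) + 3178438/1188188 = (625/2 - 1109/2)/4941623 + 3178438*(1/1188188) = -242*1/4941623 + 1589219/594094 = -242/4941623 + 1589219/594094 = 7853177391689/2935788574562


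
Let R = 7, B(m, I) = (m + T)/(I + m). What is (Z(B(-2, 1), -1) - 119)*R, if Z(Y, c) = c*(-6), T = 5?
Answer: -791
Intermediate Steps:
B(m, I) = (5 + m)/(I + m) (B(m, I) = (m + 5)/(I + m) = (5 + m)/(I + m))
Z(Y, c) = -6*c
(Z(B(-2, 1), -1) - 119)*R = (-6*(-1) - 119)*7 = (6 - 119)*7 = -113*7 = -791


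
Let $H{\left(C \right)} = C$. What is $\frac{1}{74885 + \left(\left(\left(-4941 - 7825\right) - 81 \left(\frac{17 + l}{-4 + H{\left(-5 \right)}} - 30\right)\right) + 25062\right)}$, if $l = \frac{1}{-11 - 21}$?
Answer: $\frac{32}{2872439} \approx 1.114 \cdot 10^{-5}$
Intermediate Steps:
$l = - \frac{1}{32}$ ($l = \frac{1}{-32} = - \frac{1}{32} \approx -0.03125$)
$\frac{1}{74885 + \left(\left(\left(-4941 - 7825\right) - 81 \left(\frac{17 + l}{-4 + H{\left(-5 \right)}} - 30\right)\right) + 25062\right)} = \frac{1}{74885 + \left(\left(\left(-4941 - 7825\right) - 81 \left(\frac{17 - \frac{1}{32}}{-4 - 5} - 30\right)\right) + 25062\right)} = \frac{1}{74885 + \left(\left(-12766 - 81 \left(\frac{543}{32 \left(-9\right)} - 30\right)\right) + 25062\right)} = \frac{1}{74885 + \left(\left(-12766 - 81 \left(\frac{543}{32} \left(- \frac{1}{9}\right) - 30\right)\right) + 25062\right)} = \frac{1}{74885 + \left(\left(-12766 - 81 \left(- \frac{181}{96} - 30\right)\right) + 25062\right)} = \frac{1}{74885 + \left(\left(-12766 - - \frac{82647}{32}\right) + 25062\right)} = \frac{1}{74885 + \left(\left(-12766 + \frac{82647}{32}\right) + 25062\right)} = \frac{1}{74885 + \left(- \frac{325865}{32} + 25062\right)} = \frac{1}{74885 + \frac{476119}{32}} = \frac{1}{\frac{2872439}{32}} = \frac{32}{2872439}$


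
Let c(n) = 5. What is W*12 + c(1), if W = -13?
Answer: -151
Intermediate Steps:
W*12 + c(1) = -13*12 + 5 = -156 + 5 = -151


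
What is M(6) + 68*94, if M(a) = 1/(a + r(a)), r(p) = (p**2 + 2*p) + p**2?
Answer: 575281/90 ≈ 6392.0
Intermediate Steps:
r(p) = 2*p + 2*p**2
M(a) = 1/(a + 2*a*(1 + a))
M(6) + 68*94 = 1/(6*(3 + 2*6)) + 68*94 = 1/(6*(3 + 12)) + 6392 = (1/6)/15 + 6392 = (1/6)*(1/15) + 6392 = 1/90 + 6392 = 575281/90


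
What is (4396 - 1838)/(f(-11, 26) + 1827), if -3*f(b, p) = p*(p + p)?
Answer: 7674/4129 ≈ 1.8586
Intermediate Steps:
f(b, p) = -2*p**2/3 (f(b, p) = -p*(p + p)/3 = -p*2*p/3 = -2*p**2/3)
(4396 - 1838)/(f(-11, 26) + 1827) = (4396 - 1838)/(-2/3*26**2 + 1827) = 2558/(-2/3*676 + 1827) = 2558/(-1352/3 + 1827) = 2558/(4129/3) = 2558*(3/4129) = 7674/4129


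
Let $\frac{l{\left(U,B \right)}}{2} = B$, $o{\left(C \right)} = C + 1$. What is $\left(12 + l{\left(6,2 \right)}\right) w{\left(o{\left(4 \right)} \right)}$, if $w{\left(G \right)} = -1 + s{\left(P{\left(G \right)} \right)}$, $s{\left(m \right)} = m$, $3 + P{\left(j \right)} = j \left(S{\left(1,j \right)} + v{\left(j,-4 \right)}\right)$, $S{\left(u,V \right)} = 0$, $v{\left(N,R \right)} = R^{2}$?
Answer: $1216$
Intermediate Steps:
$o{\left(C \right)} = 1 + C$
$l{\left(U,B \right)} = 2 B$
$P{\left(j \right)} = -3 + 16 j$ ($P{\left(j \right)} = -3 + j \left(0 + \left(-4\right)^{2}\right) = -3 + j \left(0 + 16\right) = -3 + j 16 = -3 + 16 j$)
$w{\left(G \right)} = -4 + 16 G$ ($w{\left(G \right)} = -1 + \left(-3 + 16 G\right) = -4 + 16 G$)
$\left(12 + l{\left(6,2 \right)}\right) w{\left(o{\left(4 \right)} \right)} = \left(12 + 2 \cdot 2\right) \left(-4 + 16 \left(1 + 4\right)\right) = \left(12 + 4\right) \left(-4 + 16 \cdot 5\right) = 16 \left(-4 + 80\right) = 16 \cdot 76 = 1216$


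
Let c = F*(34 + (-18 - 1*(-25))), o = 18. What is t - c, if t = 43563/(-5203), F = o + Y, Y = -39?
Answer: 4436220/5203 ≈ 852.63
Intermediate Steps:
F = -21 (F = 18 - 39 = -21)
c = -861 (c = -21*(34 + (-18 - 1*(-25))) = -21*(34 + (-18 + 25)) = -21*(34 + 7) = -21*41 = -861)
t = -43563/5203 (t = 43563*(-1/5203) = -43563/5203 ≈ -8.3727)
t - c = -43563/5203 - 1*(-861) = -43563/5203 + 861 = 4436220/5203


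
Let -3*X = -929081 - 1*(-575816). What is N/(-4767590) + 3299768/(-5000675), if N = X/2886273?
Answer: -9081335380261144877/13762423968519429450 ≈ -0.65986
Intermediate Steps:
X = 117755 (X = -(-929081 - 1*(-575816))/3 = -(-929081 + 575816)/3 = -⅓*(-353265) = 117755)
N = 117755/2886273 ≈ 0.040798
N/(-4767590) + 3299768/(-5000675) = (117755/2886273)/(-4767590) + 3299768/(-5000675) = (117755/2886273)*(-1/4767590) + 3299768*(-1/5000675) = -23551/2752113258414 - 3299768/5000675 = -9081335380261144877/13762423968519429450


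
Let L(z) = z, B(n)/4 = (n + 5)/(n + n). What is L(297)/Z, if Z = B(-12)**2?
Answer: 10692/49 ≈ 218.20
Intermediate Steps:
B(n) = 2*(5 + n)/n (B(n) = 4*((n + 5)/(n + n)) = 4*((5 + n)/((2*n))) = 4*((5 + n)*(1/(2*n))) = 4*((5 + n)/(2*n)) = 2*(5 + n)/n)
Z = 49/36 (Z = (2 + 10/(-12))**2 = (2 + 10*(-1/12))**2 = (2 - 5/6)**2 = (7/6)**2 = 49/36 ≈ 1.3611)
L(297)/Z = 297/(49/36) = 297*(36/49) = 10692/49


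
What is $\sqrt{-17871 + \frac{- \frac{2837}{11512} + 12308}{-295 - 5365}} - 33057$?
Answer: $-33057 + \frac{i \sqrt{4742596073912704230}}{16289480} \approx -33057.0 + 133.69 i$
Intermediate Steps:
$\sqrt{-17871 + \frac{- \frac{2837}{11512} + 12308}{-295 - 5365}} - 33057 = \sqrt{-17871 + \frac{\left(-2837\right) \frac{1}{11512} + 12308}{-5660}} - 33057 = \sqrt{-17871 + \left(- \frac{2837}{11512} + 12308\right) \left(- \frac{1}{5660}\right)} - 33057 = \sqrt{-17871 + \frac{141686859}{11512} \left(- \frac{1}{5660}\right)} - 33057 = \sqrt{-17871 - \frac{141686859}{65157920}} - 33057 = \sqrt{- \frac{1164578875179}{65157920}} - 33057 = \frac{i \sqrt{4742596073912704230}}{16289480} - 33057 = -33057 + \frac{i \sqrt{4742596073912704230}}{16289480}$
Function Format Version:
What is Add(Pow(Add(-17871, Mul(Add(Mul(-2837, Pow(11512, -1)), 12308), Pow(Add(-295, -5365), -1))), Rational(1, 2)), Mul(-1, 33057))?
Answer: Add(-33057, Mul(Rational(1, 16289480), I, Pow(4742596073912704230, Rational(1, 2)))) ≈ Add(-33057., Mul(133.69, I))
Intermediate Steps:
Add(Pow(Add(-17871, Mul(Add(Mul(-2837, Pow(11512, -1)), 12308), Pow(Add(-295, -5365), -1))), Rational(1, 2)), Mul(-1, 33057)) = Add(Pow(Add(-17871, Mul(Add(Mul(-2837, Rational(1, 11512)), 12308), Pow(-5660, -1))), Rational(1, 2)), -33057) = Add(Pow(Add(-17871, Mul(Add(Rational(-2837, 11512), 12308), Rational(-1, 5660))), Rational(1, 2)), -33057) = Add(Pow(Add(-17871, Mul(Rational(141686859, 11512), Rational(-1, 5660))), Rational(1, 2)), -33057) = Add(Pow(Add(-17871, Rational(-141686859, 65157920)), Rational(1, 2)), -33057) = Add(Pow(Rational(-1164578875179, 65157920), Rational(1, 2)), -33057) = Add(Mul(Rational(1, 16289480), I, Pow(4742596073912704230, Rational(1, 2))), -33057) = Add(-33057, Mul(Rational(1, 16289480), I, Pow(4742596073912704230, Rational(1, 2))))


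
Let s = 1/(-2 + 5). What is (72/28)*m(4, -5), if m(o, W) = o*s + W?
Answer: -66/7 ≈ -9.4286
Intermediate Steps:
s = ⅓ (s = 1/3 = ⅓ ≈ 0.33333)
m(o, W) = W + o/3 (m(o, W) = o*(⅓) + W = o/3 + W = W + o/3)
(72/28)*m(4, -5) = (72/28)*(-5 + (⅓)*4) = (72*(1/28))*(-5 + 4/3) = (18/7)*(-11/3) = -66/7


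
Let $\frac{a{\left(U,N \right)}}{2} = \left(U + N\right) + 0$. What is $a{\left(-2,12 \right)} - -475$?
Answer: $495$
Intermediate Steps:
$a{\left(U,N \right)} = 2 N + 2 U$ ($a{\left(U,N \right)} = 2 \left(\left(U + N\right) + 0\right) = 2 \left(\left(N + U\right) + 0\right) = 2 \left(N + U\right) = 2 N + 2 U$)
$a{\left(-2,12 \right)} - -475 = \left(2 \cdot 12 + 2 \left(-2\right)\right) - -475 = \left(24 - 4\right) + 475 = 20 + 475 = 495$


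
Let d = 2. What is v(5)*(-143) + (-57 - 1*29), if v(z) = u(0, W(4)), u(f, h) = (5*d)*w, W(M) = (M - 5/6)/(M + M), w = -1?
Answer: 1344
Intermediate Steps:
W(M) = (-⅚ + M)/(2*M) (W(M) = (M - 5*⅙)/((2*M)) = (M - ⅚)*(1/(2*M)) = (-⅚ + M)*(1/(2*M)) = (-⅚ + M)/(2*M))
u(f, h) = -10 (u(f, h) = (5*2)*(-1) = 10*(-1) = -10)
v(z) = -10
v(5)*(-143) + (-57 - 1*29) = -10*(-143) + (-57 - 1*29) = 1430 + (-57 - 29) = 1430 - 86 = 1344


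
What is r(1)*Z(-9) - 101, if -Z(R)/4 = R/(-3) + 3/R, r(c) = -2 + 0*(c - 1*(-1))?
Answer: -239/3 ≈ -79.667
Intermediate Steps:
r(c) = -2 (r(c) = -2 + 0*(c + 1) = -2 + 0*(1 + c) = -2 + 0 = -2)
Z(R) = -12/R + 4*R/3 (Z(R) = -4*(R/(-3) + 3/R) = -4*(R*(-⅓) + 3/R) = -4*(-R/3 + 3/R) = -4*(3/R - R/3) = -12/R + 4*R/3)
r(1)*Z(-9) - 101 = -2*(-12/(-9) + (4/3)*(-9)) - 101 = -2*(-12*(-⅑) - 12) - 101 = -2*(4/3 - 12) - 101 = -2*(-32/3) - 101 = 64/3 - 101 = -239/3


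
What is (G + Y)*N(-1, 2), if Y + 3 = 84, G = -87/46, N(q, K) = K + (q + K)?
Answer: 10917/46 ≈ 237.33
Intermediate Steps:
N(q, K) = q + 2*K (N(q, K) = K + (K + q) = q + 2*K)
G = -87/46 (G = -87*1/46 = -87/46 ≈ -1.8913)
Y = 81 (Y = -3 + 84 = 81)
(G + Y)*N(-1, 2) = (-87/46 + 81)*(-1 + 2*2) = 3639*(-1 + 4)/46 = (3639/46)*3 = 10917/46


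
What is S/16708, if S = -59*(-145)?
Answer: 8555/16708 ≈ 0.51203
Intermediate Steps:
S = 8555
S/16708 = 8555/16708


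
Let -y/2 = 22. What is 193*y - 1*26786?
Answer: -35278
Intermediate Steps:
y = -44 (y = -2*22 = -44)
193*y - 1*26786 = 193*(-44) - 1*26786 = -8492 - 26786 = -35278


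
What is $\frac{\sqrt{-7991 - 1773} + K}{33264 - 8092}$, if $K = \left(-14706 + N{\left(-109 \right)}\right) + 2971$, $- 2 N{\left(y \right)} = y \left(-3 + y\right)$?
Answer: $- \frac{17839}{25172} + \frac{i \sqrt{2441}}{12586} \approx -0.70868 + 0.0039255 i$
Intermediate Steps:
$N{\left(y \right)} = - \frac{y \left(-3 + y\right)}{2}$
$K = -17839$ ($K = \left(-14706 + \frac{1}{2} \left(-109\right) \left(3 - -109\right)\right) + 2971 = \left(-14706 + \frac{1}{2} \left(-109\right) \left(3 + 109\right)\right) + 2971 = \left(-14706 + \frac{1}{2} \left(-109\right) 112\right) + 2971 = \left(-14706 - 6104\right) + 2971 = -20810 + 2971 = -17839$)
$\frac{\sqrt{-7991 - 1773} + K}{33264 - 8092} = \frac{\sqrt{-7991 - 1773} - 17839}{33264 - 8092} = \frac{\sqrt{-9764} - 17839}{25172} = \left(2 i \sqrt{2441} - 17839\right) \frac{1}{25172} = \left(-17839 + 2 i \sqrt{2441}\right) \frac{1}{25172} = - \frac{17839}{25172} + \frac{i \sqrt{2441}}{12586}$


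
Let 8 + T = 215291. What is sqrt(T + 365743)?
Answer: sqrt(581026) ≈ 762.25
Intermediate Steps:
T = 215283 (T = -8 + 215291 = 215283)
sqrt(T + 365743) = sqrt(215283 + 365743) = sqrt(581026)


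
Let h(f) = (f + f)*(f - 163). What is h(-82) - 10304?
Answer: 29876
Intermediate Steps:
h(f) = 2*f*(-163 + f) (h(f) = (2*f)*(-163 + f) = 2*f*(-163 + f))
h(-82) - 10304 = 2*(-82)*(-163 - 82) - 10304 = 2*(-82)*(-245) - 10304 = 40180 - 10304 = 29876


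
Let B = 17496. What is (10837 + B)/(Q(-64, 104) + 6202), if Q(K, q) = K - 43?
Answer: 28333/6095 ≈ 4.6486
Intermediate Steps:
Q(K, q) = -43 + K
(10837 + B)/(Q(-64, 104) + 6202) = (10837 + 17496)/((-43 - 64) + 6202) = 28333/(-107 + 6202) = 28333/6095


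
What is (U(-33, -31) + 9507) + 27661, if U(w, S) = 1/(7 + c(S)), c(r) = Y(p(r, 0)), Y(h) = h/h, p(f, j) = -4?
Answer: 297345/8 ≈ 37168.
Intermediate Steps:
Y(h) = 1
c(r) = 1
U(w, S) = 1/8 (U(w, S) = 1/(7 + 1) = 1/8)
(U(-33, -31) + 9507) + 27661 = (1/8 + 9507) + 27661 = 76057/8 + 27661 = 297345/8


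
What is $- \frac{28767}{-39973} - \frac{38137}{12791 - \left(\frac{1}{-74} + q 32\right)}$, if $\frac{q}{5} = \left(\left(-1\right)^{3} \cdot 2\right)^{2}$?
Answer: $- \frac{86942755049}{35942722275} \approx -2.4189$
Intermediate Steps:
$q = 20$ ($q = 5 \left(\left(-1\right)^{3} \cdot 2\right)^{2} = 5 \left(\left(-1\right) 2\right)^{2} = 5 \left(-2\right)^{2} = 5 \cdot 4 = 20$)
$- \frac{28767}{-39973} - \frac{38137}{12791 - \left(\frac{1}{-74} + q 32\right)} = - \frac{28767}{-39973} - \frac{38137}{12791 - \left(\frac{1}{-74} + 20 \cdot 32\right)} = \left(-28767\right) \left(- \frac{1}{39973}\right) - \frac{38137}{12791 - \left(- \frac{1}{74} + 640\right)} = \frac{28767}{39973} - \frac{38137}{12791 - \frac{47359}{74}} = \frac{28767}{39973} - \frac{38137}{\frac{899175}{74}} = \frac{28767}{39973} - \frac{2822138}{899175} = - \frac{86942755049}{35942722275}$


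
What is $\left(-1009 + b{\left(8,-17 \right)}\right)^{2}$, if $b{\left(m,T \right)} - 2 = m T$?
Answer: $1306449$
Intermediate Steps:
$b{\left(m,T \right)} = 2 + T m$ ($b{\left(m,T \right)} = 2 + m T = 2 + T m$)
$\left(-1009 + b{\left(8,-17 \right)}\right)^{2} = \left(-1009 + \left(2 - 136\right)\right)^{2} = \left(-1009 - 134\right)^{2} = \left(-1143\right)^{2} = 1306449$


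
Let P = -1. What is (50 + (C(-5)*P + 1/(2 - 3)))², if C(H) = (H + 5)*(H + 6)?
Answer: 2401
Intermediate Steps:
C(H) = (5 + H)*(6 + H)
(50 + (C(-5)*P + 1/(2 - 3)))² = (50 + ((30 + (-5)² + 11*(-5))*(-1) + 1/(2 - 3)))² = (50 + ((30 + 25 - 55)*(-1) + 1/(-1)))² = (50 + (0*(-1) - 1))² = (50 + (0 - 1))² = (50 - 1)² = 49² = 2401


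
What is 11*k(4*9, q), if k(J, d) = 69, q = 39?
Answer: 759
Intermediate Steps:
11*k(4*9, q) = 11*69 = 759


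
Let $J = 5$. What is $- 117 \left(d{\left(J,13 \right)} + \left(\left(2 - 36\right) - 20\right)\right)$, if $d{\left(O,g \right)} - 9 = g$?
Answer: $3744$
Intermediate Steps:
$d{\left(O,g \right)} = 9 + g$
$- 117 \left(d{\left(J,13 \right)} + \left(\left(2 - 36\right) - 20\right)\right) = - 117 \left(\left(9 + 13\right) + \left(\left(2 - 36\right) - 20\right)\right) = - 117 \left(22 - 54\right) = \left(-117\right) \left(-32\right) = 3744$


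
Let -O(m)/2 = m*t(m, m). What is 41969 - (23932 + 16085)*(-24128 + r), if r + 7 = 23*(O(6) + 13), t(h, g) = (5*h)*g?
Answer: 2941931741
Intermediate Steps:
t(h, g) = 5*g*h
O(m) = -10*m**3 (O(m) = -2*m*5*m*m = -2*m*5*m**2 = -10*m**3)
r = -49388 (r = -7 + 23*(-10*6**3 + 13) = -7 + 23*(-10*216 + 13) = -7 + 23*(-2160 + 13) = -7 + 23*(-2147) = -7 - 49381 = -49388)
41969 - (23932 + 16085)*(-24128 + r) = 41969 - (23932 + 16085)*(-24128 - 49388) = 41969 - 40017*(-73516) = 41969 - 1*(-2941889772) = 41969 + 2941889772 = 2941931741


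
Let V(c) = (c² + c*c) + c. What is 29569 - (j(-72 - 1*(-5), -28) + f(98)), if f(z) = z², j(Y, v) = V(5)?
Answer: 19910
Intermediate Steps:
V(c) = c + 2*c² (V(c) = (c² + c²) + c = 2*c² + c = c + 2*c²)
j(Y, v) = 55 (j(Y, v) = 5*(1 + 2*5) = 5*(1 + 10) = 5*11 = 55)
29569 - (j(-72 - 1*(-5), -28) + f(98)) = 29569 - (55 + 98²) = 29569 - (55 + 9604) = 29569 - 1*9659 = 29569 - 9659 = 19910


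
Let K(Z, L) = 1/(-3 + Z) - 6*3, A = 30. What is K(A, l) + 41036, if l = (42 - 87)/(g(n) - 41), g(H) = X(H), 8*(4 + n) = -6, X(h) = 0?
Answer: 1107487/27 ≈ 41018.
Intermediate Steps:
n = -19/4 (n = -4 + (⅛)*(-6) = -4 - ¾ = -19/4 ≈ -4.7500)
g(H) = 0
l = 45/41 (l = (42 - 87)/(0 - 41) = -45/(-41) = -45*(-1/41) = 45/41 ≈ 1.0976)
K(Z, L) = -18 + 1/(-3 + Z) (K(Z, L) = 1/(-3 + Z) - 18 = -18 + 1/(-3 + Z))
K(A, l) + 41036 = (55 - 18*30)/(-3 + 30) + 41036 = (55 - 540)/27 + 41036 = (1/27)*(-485) + 41036 = -485/27 + 41036 = 1107487/27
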